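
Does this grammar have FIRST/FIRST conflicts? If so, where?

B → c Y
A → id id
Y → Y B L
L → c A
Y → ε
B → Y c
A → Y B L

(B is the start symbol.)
FIRST sets of the non-terminals at (or reachable through a nullable prefix from) the front of some alternative:
  FIRST(Y) = { 'c', ε }
  FIRST(B) = { 'c' }

Productions for B:
  B → c Y: FIRST = { 'c' }
  B → Y c: FIRST = { 'c' }
Productions for A:
  A → id id: FIRST = { 'id' }
  A → Y B L: FIRST = { 'c' }
Productions for Y:
  Y → Y B L: FIRST = { 'c' }
  Y → ε: FIRST = { ε }
L has only one production, so no FIRST/FIRST conflict is possible there.

Conflict for B: B → c Y and B → Y c
  Overlap: { 'c' }

Answer: Yes. B → c Y / B → Y c on { 'c' }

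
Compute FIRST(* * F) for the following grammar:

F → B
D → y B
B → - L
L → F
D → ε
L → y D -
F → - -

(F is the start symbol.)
{ '*' }

To compute FIRST(* * F), process the symbols left to right:
Symbol * is a terminal. Add '*' and stop.
FIRST(* * F) = { '*' }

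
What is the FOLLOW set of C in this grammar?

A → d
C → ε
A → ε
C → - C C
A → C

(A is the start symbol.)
{ $, '-' }

To compute FOLLOW(C), find every occurrence of C on a right-hand side N → α C β: add FIRST(β) \ {ε}, and if β is empty or nullable also add FOLLOW(N). Iterate to a fixed point.

In C → - C C: C is followed by C, add FIRST(C) \ {ε} = { '-' }
  C is nullable, so FOLLOW(C) is also included — that is the set being defined, nothing new
In C → - C C: C is at the end; this adds FOLLOW(C) to itself — nothing new
In A → C: C is at the end, add FOLLOW(A)

The FOLLOW sets referred to above (computed the same way, to a fixed point):
  FOLLOW(A) = { $ }

Taking the union: FOLLOW(C) = { $, '-' }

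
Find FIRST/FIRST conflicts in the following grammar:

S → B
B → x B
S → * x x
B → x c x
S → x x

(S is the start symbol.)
A FIRST/FIRST conflict occurs when two productions N → α and N → β for the same non-terminal have FIRST(α) ∩ FIRST(β) ≠ ∅ (with ε ∈ FIRST of a nullable right-hand side, so two nullable alternatives also conflict).

FIRST sets of the non-terminals at (or reachable through a nullable prefix from) the front of some alternative:
  FIRST(B) = { 'x' }

Productions for S:
  S → B: FIRST = { 'x' }
  S → * x x: FIRST = { '*' }
  S → x x: FIRST = { 'x' }
Productions for B:
  B → x B: FIRST = { 'x' }
  B → x c x: FIRST = { 'x' }

Conflict for S: S → B and S → x x
  Overlap: { 'x' }
Conflict for B: B → x B and B → x c x
  Overlap: { 'x' }

Answer: Yes. S → B / S → x x on { 'x' }; B → x B / B → x c x on { 'x' }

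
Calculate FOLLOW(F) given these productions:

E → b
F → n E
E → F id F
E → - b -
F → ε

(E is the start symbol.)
{ $, 'id' }

To compute FOLLOW(F), find every occurrence of F on a right-hand side N → α F β: add FIRST(β) \ {ε}, and if β is empty or nullable also add FOLLOW(N). Iterate to a fixed point.

In E → F id F: F is followed by id F, add FIRST(id F) \ {ε} = { 'id' }
In E → F id F: F is at the end, add FOLLOW(E)

The FOLLOW sets referred to above (computed the same way, to a fixed point):
  FOLLOW(E) = { $, 'id' }

Taking the union: FOLLOW(F) = { $, 'id' }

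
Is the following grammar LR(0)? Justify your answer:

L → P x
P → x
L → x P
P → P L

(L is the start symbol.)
A grammar is LR(0) if no state in the canonical LR(0) collection has:
  - both a shift item (dot before a terminal) and a complete item (shift-reduce conflict), or
  - two or more complete items (reduce-reduce conflict; the accept item [L' → L .] counts as a complete item here).

Augment with L' → L and build the canonical LR(0) collection (I0 = CLOSURE({[L' → . L]}), then GOTO on every symbol after a dot until no new states appear). It has 8 states:
  I0: { [L → . P x], [L → . x P], [L' → . L], [P → . P L], [P → . x] }  — shift
  I1: { [L' → L .] }  — accept
  I2: { [L → . P x], [L → . x P], [L → P . x], [P → . P L], [P → . x], [P → P . L] }  — shift
  I3: { [L → x . P], [P → . P L], [P → . x], [P → x .] }  — shift, reduce
  I4: { [L → . P x], [L → . x P], [L → x P .], [P → . P L], [P → . x], [P → P . L] }  — shift, reduce
  I5: { [P → x .] }  — reduce
  I6: { [P → P L .] }  — reduce
  I7: { [L → P x .], [L → x . P], [P → . P L], [P → . x], [P → x .] }  — shift, 2 reduces

Conflict in state I3:
  Shift-reduce conflict between [P → x .] and [P → . x]
So the grammar is NOT LR(0).

Answer: No. Shift-reduce conflict between [P → x .] and [P → . x]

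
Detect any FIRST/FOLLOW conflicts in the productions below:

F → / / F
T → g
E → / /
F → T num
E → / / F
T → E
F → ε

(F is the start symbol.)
No FIRST/FOLLOW conflicts.

A FIRST/FOLLOW conflict occurs when a non-terminal N has a nullable alternative N → β (β ⇒* ε) and another alternative N → α with FIRST(α) ∩ FOLLOW(N) ≠ ∅: on such a lookahead the parser cannot decide between expanding α and letting N vanish via β.

Nullable non-terminals: F.
FIRST sets used below: FIRST(T) = { '/', 'g' }

F: nullable alternative(s) F → ε; FOLLOW(F) = { $, 'num' }
  F → / / F: FIRST \ {ε} = { '/' } — disjoint from FOLLOW(F)
  F → T num: FIRST \ {ε} = { '/', 'g' } — disjoint from FOLLOW(F)
  F → ε: FIRST \ {ε} = { } — this is the only nullable alternative, skip

E, T have no nullable alternative, so no FIRST/FOLLOW check is needed there.

No FIRST/FOLLOW conflicts found.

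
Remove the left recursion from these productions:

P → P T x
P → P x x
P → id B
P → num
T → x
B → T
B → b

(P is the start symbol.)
P is directly left-recursive. The standard transformation for
  A → A α₁ | ... | A α_m | β₁ | ... | β_n
is
  A  → β₁ A' | ... | β_n A'
  A' → α₁ A' | ... | α_m A' | ε

P → id B becomes P → id B P'
P → num becomes P → num P'
P → P T x becomes P' → T x P'
P → P x x becomes P' → x x P'
Add P' → ε

Productions for other non-terminals are unchanged:
  T → x
  B → T
  B → b

Resulting grammar:
P → id B P'
P → num P'
P' → T x P'
P' → x x P'
P' → ε
T → x
B → T
B → b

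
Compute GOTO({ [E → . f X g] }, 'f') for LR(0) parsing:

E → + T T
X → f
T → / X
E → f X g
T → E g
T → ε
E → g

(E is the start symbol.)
{ [E → f . X g], [X → . f] }

GOTO(I, 'f') = CLOSURE({ [A → αX.β] : [A → α.Xβ] ∈ I, X = 'f' })

Items with dot before 'f', with the dot advanced:
  [E → . f X g] → [E → f . X g]
Closure of the advanced items:
  [E → f . X g] has the dot before X: add [X → . f]

GOTO = { [E → f . X g], [X → . f] }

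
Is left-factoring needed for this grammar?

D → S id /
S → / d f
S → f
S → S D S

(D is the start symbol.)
No, left-factoring is not needed

Left-factoring is needed when two productions for the same non-terminal
share a common prefix on the right-hand side.

Productions for S:
  S → / d f
  S → f
  S → S D S

No common prefixes found.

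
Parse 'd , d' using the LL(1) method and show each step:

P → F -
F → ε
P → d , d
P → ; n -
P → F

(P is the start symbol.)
LL(1) parsing maintains a stack (initially the start symbol over $) and the input. At each step: if the stack top is a terminal, match it against the current input token; if it is a non-terminal N, replace it with the RHS of M[N, lookahead] (the unique production whose predict set contains the lookahead).

Stack is shown with the top on the left.

Stack    Input    Action
------------------------
P $      d , d $  output P → d , d
d , d $  d , d $  match 'd'
, d $    , d $    match ','
d $      d $      match 'd'
$        $        accept

The string is accepted.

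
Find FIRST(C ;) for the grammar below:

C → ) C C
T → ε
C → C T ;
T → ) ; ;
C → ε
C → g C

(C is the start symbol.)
FIRST sets of the non-terminals involved (from the grammar, by fixed-point iteration):
  FIRST(C) = { ')', ';', 'g', ε }

To compute FIRST(C ;), process the symbols left to right:
Symbol C is a non-terminal. Add FIRST(C) \ {ε} = { ')', ';', 'g' }
C is nullable (ε ∈ FIRST(C)), continue to the next symbol.
Symbol ; is a terminal. Add ';' and stop.
FIRST(C ;) = { ')', ';', 'g' }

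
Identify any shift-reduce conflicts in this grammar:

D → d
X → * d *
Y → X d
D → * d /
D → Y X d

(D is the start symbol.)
A shift-reduce conflict occurs when an LR(0) state has both:
  - a complete (reduce) item [A → α .] (dot at the end), and
  - a shift item [B → β . c γ] (dot before a terminal).

Augment with D' → D and build the canonical LR(0) collection (I0 = CLOSURE({[D' → . D]}), then GOTO on every symbol after a dot until no new states appear). It has 14 states:
  I0: { [D → . * d /], [D → . Y X d], [D → . d], [D' → . D], [X → . * d *], [Y → . X d] }  — shift
  I1: { [D → * . d /], [X → * . d *] }  — shift
  I2: { [D' → D .] }  — accept
  I3: { [Y → X . d] }  — shift
  I4: { [D → Y . X d], [X → . * d *] }  — shift
  I5: { [D → d .] }  — reduce
  I6: { [X → * . d *] }  — shift
  I7: { [D → Y X . d] }  — shift
  I8: { [D → Y X d .] }  — reduce
  I9: { [X → * d . *] }  — shift
  I10: { [X → * d * .] }  — reduce
  I11: { [Y → X d .] }  — reduce
  I12: { [D → * d . /], [X → * d . *] }  — shift
  I13: { [D → * d / .] }  — reduce

No state contains both a complete item and a shift item.

Answer: No shift-reduce conflicts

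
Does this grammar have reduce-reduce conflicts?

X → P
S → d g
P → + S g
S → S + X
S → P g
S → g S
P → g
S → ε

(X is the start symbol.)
Yes — I8: [P → g .] vs [S → .]

A reduce-reduce conflict occurs when an LR(0) state has two complete items [A → α .] and [B → β .] — both call for a reduction, and with no lookahead the parser cannot choose between them.

Augment with X' → X and build the canonical LR(0) collection (I0 = CLOSURE({[X' → . X]}), then GOTO on every symbol after a dot until no new states appear). It has 15 states:
  I0: { [P → . + S g], [P → . g], [X → . P], [X' → . X] }  — shift
  I1: { [P → + . S g], [P → . + S g], [P → . g], [S → . P g], [S → . S + X], [S → . d g], [S → . g S], [S → .] }  — shift, reduce
  I2: { [X → P .] }  — reduce
  I3: { [X' → X .] }  — accept
  I4: { [P → g .] }  — reduce
  I5: { [S → P . g] }  — shift
  I6: { [P → + S . g], [S → S . + X] }  — shift
  I7: { [S → d . g] }  — shift
  I8: { [P → . + S g], [P → . g], [P → g .], [S → . P g], [S → . S + X], [S → . d g], [S → . g S], [S → .], [S → g . S] }  — shift, 2 reduces
  I9: { [S → S . + X], [S → g S .] }  — shift, reduce
  I10: { [P → . + S g], [P → . g], [S → S + . X], [X → . P] }  — shift
  I11: { [S → S + X .] }  — reduce
  I12: { [S → d g .] }  — reduce
  I13: { [P → + S g .] }  — reduce
  I14: { [S → P g .] }  — reduce

I8 contains complete items [P → g .], [S → .] — reduce-reduce conflict.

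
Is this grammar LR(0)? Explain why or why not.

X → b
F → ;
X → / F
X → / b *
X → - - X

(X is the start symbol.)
Augment with X' → X and build the canonical LR(0) collection (I0 = CLOSURE({[X' → . X]}), then GOTO on every symbol after a dot until no new states appear). It has 11 states:
  I0: { [X → . - - X], [X → . / F], [X → . / b *], [X → . b], [X' → . X] }  — shift
  I1: { [X → - . - X] }  — shift
  I2: { [F → . ;], [X → / . F], [X → / . b *] }  — shift
  I3: { [X' → X .] }  — accept
  I4: { [X → b .] }  — reduce
  I5: { [F → ; .] }  — reduce
  I6: { [X → / F .] }  — reduce
  I7: { [X → / b . *] }  — shift
  I8: { [X → / b * .] }  — reduce
  I9: { [X → - - . X], [X → . - - X], [X → . / F], [X → . / b *], [X → . b] }  — shift
  I10: { [X → - - X .] }  — reduce

Every state is either a pure shift/goto state or contains exactly one complete item and nothing to shift — no conflicts. The grammar is LR(0).

Answer: Yes, the grammar is LR(0)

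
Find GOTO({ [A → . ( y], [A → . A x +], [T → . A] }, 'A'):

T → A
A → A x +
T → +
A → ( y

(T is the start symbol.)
GOTO(I, 'A') = CLOSURE({ [A → αX.β] : [A → α.Xβ] ∈ I, X = 'A' })

Items with dot before 'A', with the dot advanced:
  [A → . A x +] → [A → A . x +]
  [T → . A] → [T → A .]
Closure adds nothing (no advanced item has the dot before a non-terminal).

GOTO = { [A → A . x +], [T → A .] }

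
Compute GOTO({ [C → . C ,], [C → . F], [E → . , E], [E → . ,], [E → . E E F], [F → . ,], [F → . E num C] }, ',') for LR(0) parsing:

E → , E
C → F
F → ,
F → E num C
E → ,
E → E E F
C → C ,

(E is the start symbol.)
{ [E → , . E], [E → , .], [E → . , E], [E → . ,], [E → . E E F], [F → , .] }

GOTO(I, ',') = CLOSURE({ [A → αX.β] : [A → α.Xβ] ∈ I, X = ',' })

Items with dot before ',', with the dot advanced:
  [E → . ,] → [E → , .]
  [E → . , E] → [E → , . E]
  [F → . ,] → [F → , .]
Closure of the advanced items:
  [E → , . E] has the dot before E: add [E → . , E], [E → . ,], [E → . E E F]

GOTO = { [E → , . E], [E → , .], [E → . , E], [E → . ,], [E → . E E F], [F → , .] }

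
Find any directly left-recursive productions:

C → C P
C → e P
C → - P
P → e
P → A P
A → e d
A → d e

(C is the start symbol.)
C → C P: LEFT RECURSIVE (starts with C)
C → e P: starts with e
C → - P: starts with '-'
P → e: starts with e
P → A P: starts with A
A → e d: starts with e
A → d e: starts with d

The grammar has direct left recursion on: C.

Answer: Yes, C is left-recursive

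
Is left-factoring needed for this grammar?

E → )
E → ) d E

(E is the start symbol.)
Left-factoring is needed when two productions for the same non-terminal
share a common prefix on the right-hand side.

Productions for E:
  E → )
  E → ) d E

Found common prefix ')' in productions for E

Answer: Yes, E has productions with common prefix ')'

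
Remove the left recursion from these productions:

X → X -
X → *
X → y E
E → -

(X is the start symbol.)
X is directly left-recursive. The standard transformation for
  A → A α₁ | ... | A α_m | β₁ | ... | β_n
is
  A  → β₁ A' | ... | β_n A'
  A' → α₁ A' | ... | α_m A' | ε

X → * becomes X → * X'
X → y E becomes X → y E X'
X → X - becomes X' → - X'
Add X' → ε

Productions for other non-terminals are unchanged:
  E → -

Resulting grammar:
X → * X'
X → y E X'
X' → - X'
X' → ε
E → -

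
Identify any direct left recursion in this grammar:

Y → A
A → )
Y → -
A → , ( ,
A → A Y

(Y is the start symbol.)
Direct left recursion occurs when N → N α for some non-terminal N (the right-hand side begins with the left-hand side itself).

Y → A: starts with A
A → ): starts with ')'
Y → -: starts with '-'
A → , ( ,: starts with ','
A → A Y: LEFT RECURSIVE (starts with A)

The grammar has direct left recursion on: A.

Answer: Yes, A is left-recursive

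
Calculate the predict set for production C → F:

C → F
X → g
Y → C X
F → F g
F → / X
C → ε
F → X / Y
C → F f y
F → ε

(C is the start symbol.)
PREDICT(C → F) = (FIRST(RHS) \ {ε}) ∪ (FOLLOW(C) if ε ∈ FIRST(RHS), i.e. RHS ⇒* ε)
FIRST(F) = { '/', 'g', ε }
FIRST(F) = { '/', 'g', ε }
ε ∈ FIRST(F) (the right-hand side is nullable), so add FOLLOW(C) = { $, 'g' }
PREDICT(C → F) = { $, '/', 'g' }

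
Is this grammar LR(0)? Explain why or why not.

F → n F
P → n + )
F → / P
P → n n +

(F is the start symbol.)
A grammar is LR(0) if no state in the canonical LR(0) collection has:
  - both a shift item (dot before a terminal) and a complete item (shift-reduce conflict), or
  - two or more complete items (reduce-reduce conflict; the accept item [F' → F .] counts as a complete item here).

Augment with F' → F and build the canonical LR(0) collection (I0 = CLOSURE({[F' → . F]}), then GOTO on every symbol after a dot until no new states appear). It has 11 states:
  I0: { [F → . / P], [F → . n F], [F' → . F] }  — shift
  I1: { [F → / . P], [P → . n + )], [P → . n n +] }  — shift
  I2: { [F' → F .] }  — accept
  I3: { [F → . / P], [F → . n F], [F → n . F] }  — shift
  I4: { [F → n F .] }  — reduce
  I5: { [F → / P .] }  — reduce
  I6: { [P → n . + )], [P → n . n +] }  — shift
  I7: { [P → n + . )] }  — shift
  I8: { [P → n n . +] }  — shift
  I9: { [P → n n + .] }  — reduce
  I10: { [P → n + ) .] }  — reduce

Every state is either a pure shift/goto state or contains exactly one complete item and nothing to shift — no conflicts. The grammar is LR(0).

Answer: Yes, the grammar is LR(0)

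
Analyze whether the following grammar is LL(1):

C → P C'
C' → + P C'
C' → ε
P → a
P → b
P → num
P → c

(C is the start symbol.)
Yes, the grammar is LL(1).

A grammar is LL(1) if for each non-terminal N with multiple productions, the predict sets of those productions are pairwise disjoint, where PREDICT(N → α) = (FIRST(α) \ {ε}) ∪ (FOLLOW(N) if α ⇒* ε).

Relevant sets:
  FOLLOW(C') = { $ }

For C':
  PREDICT(C' → '+' P C') = { '+' }
  PREDICT(C' → ε) = { $ }
For P:
  PREDICT(P → a) = { 'a' }
  PREDICT(P → b) = { 'b' }
  PREDICT(P → num) = { 'num' }
  PREDICT(P → c) = { 'c' }
C has a single production, so nothing to check there.

All predict sets are disjoint. The grammar IS LL(1).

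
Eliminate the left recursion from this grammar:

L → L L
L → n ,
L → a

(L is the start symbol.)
L → n , L'
L → a L'
L' → L L'
L' → ε

L is directly left-recursive. The standard transformation for
  A → A α₁ | ... | A α_m | β₁ | ... | β_n
is
  A  → β₁ A' | ... | β_n A'
  A' → α₁ A' | ... | α_m A' | ε

L → n , becomes L → n , L'
L → a becomes L → a L'
L → L L becomes L' → L L'
Add L' → ε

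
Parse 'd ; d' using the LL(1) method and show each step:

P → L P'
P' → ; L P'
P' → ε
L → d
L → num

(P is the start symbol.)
LL(1) parsing maintains a stack (initially the start symbol over $) and the input. At each step: if the stack top is a terminal, match it against the current input token; if it is a non-terminal N, replace it with the RHS of M[N, lookahead] (the unique production whose predict set contains the lookahead).

Stack is shown with the top on the left.

Stack     Input    Action
-------------------------
P $       d ; d $  output P → L P'
L P' $    d ; d $  output L → d
d P' $    d ; d $  match 'd'
P' $      ; d $    output P' → ; L P'
; L P' $  ; d $    match ';'
L P' $    d $      output L → d
d P' $    d $      match 'd'
P' $      $        output P' → ε
$         $        accept

The string is accepted.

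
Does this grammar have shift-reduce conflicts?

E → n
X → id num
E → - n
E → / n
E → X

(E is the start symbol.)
A shift-reduce conflict occurs when an LR(0) state has both:
  - a complete (reduce) item [A → α .] (dot at the end), and
  - a shift item [B → β . c γ] (dot before a terminal).

Augment with E' → E and build the canonical LR(0) collection (I0 = CLOSURE({[E' → . E]}), then GOTO on every symbol after a dot until no new states appear). It has 10 states:
  I0: { [E → . - n], [E → . / n], [E → . X], [E → . n], [E' → . E], [X → . id num] }  — shift
  I1: { [E → - . n] }  — shift
  I2: { [E → / . n] }  — shift
  I3: { [E' → E .] }  — accept
  I4: { [E → X .] }  — reduce
  I5: { [X → id . num] }  — shift
  I6: { [E → n .] }  — reduce
  I7: { [X → id num .] }  — reduce
  I8: { [E → / n .] }  — reduce
  I9: { [E → - n .] }  — reduce

No state contains both a complete item and a shift item.

Answer: No shift-reduce conflicts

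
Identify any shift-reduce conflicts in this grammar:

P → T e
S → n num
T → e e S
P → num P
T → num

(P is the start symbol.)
Augment with P' → P and build the canonical LR(0) collection (I0 = CLOSURE({[P' → . P]}), then GOTO on every symbol after a dot until no new states appear). It has 11 states:
  I0: { [P → . T e], [P → . num P], [P' → . P], [T → . e e S], [T → . num] }  — shift
  I1: { [P' → P .] }  — accept
  I2: { [P → T . e] }  — shift
  I3: { [T → e . e S] }  — shift
  I4: { [P → . T e], [P → . num P], [P → num . P], [T → . e e S], [T → . num], [T → num .] }  — shift, reduce
  I5: { [P → num P .] }  — reduce
  I6: { [S → . n num], [T → e e . S] }  — shift
  I7: { [T → e e S .] }  — reduce
  I8: { [S → n . num] }  — shift
  I9: { [S → n num .] }  — reduce
  I10: { [P → T e .] }  — reduce

I4 contains reduce item [T → num .] and shift items [P → . num P], [T → . e e S], [T → . num] — shift-reduce conflict.

Answer: Yes — I4: [T → num .] vs [P → . num P]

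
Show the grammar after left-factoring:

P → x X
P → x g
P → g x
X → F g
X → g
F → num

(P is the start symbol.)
Left-factoring transforms A → αβ₁ | αβ₂ into A → αA' and A' → β₁ | β₂
(α is the longest common prefix among the alternatives). Repeat until
no nonterminal has two alternatives with a common prefix.

Round 1: P has alternatives sharing prefix 'x'. Introduce P': P → x P'
  Add: P' → X
  Add: P' → g

No remaining common prefixes — done.

Resulting grammar:
P → x P'
P' → X
P' → g
P → g x
X → F g
X → g
F → num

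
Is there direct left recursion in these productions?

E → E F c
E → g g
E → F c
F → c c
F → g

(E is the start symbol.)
Yes, E is left-recursive

Direct left recursion occurs when N → N α for some non-terminal N (the right-hand side begins with the left-hand side itself).

E → E F c: LEFT RECURSIVE (starts with E)
E → g g: starts with g
E → F c: starts with F
F → c c: starts with c
F → g: starts with g

The grammar has direct left recursion on: E.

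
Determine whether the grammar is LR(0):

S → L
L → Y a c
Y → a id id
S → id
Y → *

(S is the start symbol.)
A grammar is LR(0) if no state in the canonical LR(0) collection has:
  - both a shift item (dot before a terminal) and a complete item (shift-reduce conflict), or
  - two or more complete items (reduce-reduce conflict; the accept item [S' → S .] counts as a complete item here).

Augment with S' → S and build the canonical LR(0) collection (I0 = CLOSURE({[S' → . S]}), then GOTO on every symbol after a dot until no new states appear). It has 11 states:
  I0: { [L → . Y a c], [S → . L], [S → . id], [S' → . S], [Y → . *], [Y → . a id id] }  — shift
  I1: { [Y → * .] }  — reduce
  I2: { [S → L .] }  — reduce
  I3: { [S' → S .] }  — accept
  I4: { [L → Y . a c] }  — shift
  I5: { [Y → a . id id] }  — shift
  I6: { [S → id .] }  — reduce
  I7: { [Y → a id . id] }  — shift
  I8: { [Y → a id id .] }  — reduce
  I9: { [L → Y a . c] }  — shift
  I10: { [L → Y a c .] }  — reduce

Every state is either a pure shift/goto state or contains exactly one complete item and nothing to shift — no conflicts. The grammar is LR(0).

Answer: Yes, the grammar is LR(0)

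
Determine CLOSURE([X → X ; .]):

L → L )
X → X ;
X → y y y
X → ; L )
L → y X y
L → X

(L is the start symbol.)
{ [X → X ; .] }

To compute CLOSURE, for each item [A → α.Bβ] where B is a non-terminal, add [B → .γ] for all productions B → γ; repeat for the newly added items until nothing changes.

Start with: [X → X ; .]
The dot is at the end, so nothing is added.

CLOSURE = { [X → X ; .] }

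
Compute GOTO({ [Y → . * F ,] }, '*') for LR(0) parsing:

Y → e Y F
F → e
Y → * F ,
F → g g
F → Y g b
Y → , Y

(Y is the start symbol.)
GOTO(I, '*') = CLOSURE({ [A → αX.β] : [A → α.Xβ] ∈ I, X = '*' })

Items with dot before '*', with the dot advanced:
  [Y → . * F ,] → [Y → * . F ,]
Closure of the advanced items:
  [Y → * . F ,] has the dot before F: add [F → . e], [F → . g g], [F → . Y g b]
  [F → . Y g b] has the dot before Y: add [Y → . e Y F], [Y → . * F ,], [Y → . , Y]

GOTO = { [F → . Y g b], [F → . e], [F → . g g], [Y → * . F ,], [Y → . * F ,], [Y → . , Y], [Y → . e Y F] }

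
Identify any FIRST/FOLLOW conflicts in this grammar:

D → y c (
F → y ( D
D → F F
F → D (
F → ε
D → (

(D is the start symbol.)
Yes. D → y c '(' with FOLLOW(D) on { 'y' }; D → '(' with FOLLOW(D) on { '(' }; F → y '(' D with FOLLOW(F) on { 'y' }; F → D '(' with FOLLOW(F) on { '(', 'y' }

A FIRST/FOLLOW conflict occurs when a non-terminal N has a nullable alternative N → β (β ⇒* ε) and another alternative N → α with FIRST(α) ∩ FOLLOW(N) ≠ ∅: on such a lookahead the parser cannot decide between expanding α and letting N vanish via β.

Nullable non-terminals: D, F.
FIRST sets used below: FIRST(F) = { '(', 'y', ε }, FIRST(D) = { '(', 'y', ε }

D: nullable alternative(s) D → F F; FOLLOW(D) = { $, '(', 'y' }
  D → y c (: FIRST \ {ε} = { 'y' } — overlaps FOLLOW(D) on { 'y' }: CONFLICT
  D → F F: FIRST \ {ε} = { '(', 'y' } — this is the only nullable alternative, skip
  D → (: FIRST \ {ε} = { '(' } — overlaps FOLLOW(D) on { '(' }: CONFLICT

F: nullable alternative(s) F → ε; FOLLOW(F) = { $, '(', 'y' }
  F → y ( D: FIRST \ {ε} = { 'y' } — overlaps FOLLOW(F) on { 'y' }: CONFLICT
  F → D (: FIRST \ {ε} = { '(', 'y' } — overlaps FOLLOW(F) on { '(', 'y' }: CONFLICT
  F → ε: FIRST \ {ε} = { } — this is the only nullable alternative, skip

So the grammar has 4 FIRST/FOLLOW conflicts (marked CONFLICT above).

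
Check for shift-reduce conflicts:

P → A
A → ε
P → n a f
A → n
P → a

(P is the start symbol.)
Yes — I0: [A → .] vs [A → . n]; I4: [A → n .] vs [P → n . a f]

A shift-reduce conflict occurs when an LR(0) state has both:
  - a complete (reduce) item [A → α .] (dot at the end), and
  - a shift item [B → β . c γ] (dot before a terminal).

Augment with P' → P and build the canonical LR(0) collection (I0 = CLOSURE({[P' → . P]}), then GOTO on every symbol after a dot until no new states appear). It has 7 states:
  I0: { [A → . n], [A → .], [P → . A], [P → . a], [P → . n a f], [P' → . P] }  — shift, reduce
  I1: { [P → A .] }  — reduce
  I2: { [P' → P .] }  — accept
  I3: { [P → a .] }  — reduce
  I4: { [A → n .], [P → n . a f] }  — shift, reduce
  I5: { [P → n a . f] }  — shift
  I6: { [P → n a f .] }  — reduce

I0 contains reduce item [A → .] and shift items [A → . n], [P → . a], [P → . n a f] — shift-reduce conflict.
I4 contains reduce item [A → n .] and shift item [P → n . a f] — shift-reduce conflict.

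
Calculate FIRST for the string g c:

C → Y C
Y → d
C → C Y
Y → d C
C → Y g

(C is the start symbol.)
{ 'g' }

To compute FIRST(g c), process the symbols left to right:
Symbol g is a terminal. Add 'g' and stop.
FIRST(g c) = { 'g' }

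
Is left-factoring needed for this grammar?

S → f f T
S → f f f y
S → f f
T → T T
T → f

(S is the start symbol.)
Yes, S has productions with common prefix 'f f'

Left-factoring is needed when two productions for the same non-terminal
share a common prefix on the right-hand side.

Productions for S:
  S → f f T
  S → f f f y
  S → f f
Productions for T:
  T → T T
  T → f

Found common prefix 'f f' in productions for S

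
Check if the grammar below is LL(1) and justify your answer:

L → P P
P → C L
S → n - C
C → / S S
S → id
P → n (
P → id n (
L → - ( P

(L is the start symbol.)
Yes, the grammar is LL(1).

A grammar is LL(1) if for each non-terminal N with multiple productions, the predict sets of those productions are pairwise disjoint, where PREDICT(N → α) = (FIRST(α) \ {ε}) ∪ (FOLLOW(N) if α ⇒* ε).

Relevant sets:
  FIRST(P) = { '/', 'id', 'n' }
  FIRST(C) = { '/' }

For L:
  PREDICT(L → P P) = { '/', 'id', 'n' }
  PREDICT(L → '-' '(' P) = { '-' }
For P:
  PREDICT(P → C L) = { '/' }
  PREDICT(P → n '(') = { 'n' }
  PREDICT(P → id n '(') = { 'id' }
For S:
  PREDICT(S → n '-' C) = { 'n' }
  PREDICT(S → id) = { 'id' }
C has a single production, so nothing to check there.

All predict sets are disjoint. The grammar IS LL(1).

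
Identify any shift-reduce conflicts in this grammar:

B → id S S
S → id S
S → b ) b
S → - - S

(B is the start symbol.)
No shift-reduce conflicts

Augment with B' → B and build the canonical LR(0) collection (I0 = CLOSURE({[B' → . B]}), then GOTO on every symbol after a dot until no new states appear). It has 13 states:
  I0: { [B → . id S S], [B' → . B] }  — shift
  I1: { [B' → B .] }  — accept
  I2: { [B → id . S S], [S → . - - S], [S → . b ) b], [S → . id S] }  — shift
  I3: { [S → - . - S] }  — shift
  I4: { [B → id S . S], [S → . - - S], [S → . b ) b], [S → . id S] }  — shift
  I5: { [S → b . ) b] }  — shift
  I6: { [S → . - - S], [S → . b ) b], [S → . id S], [S → id . S] }  — shift
  I7: { [S → id S .] }  — reduce
  I8: { [S → b ) . b] }  — shift
  I9: { [S → b ) b .] }  — reduce
  I10: { [B → id S S .] }  — reduce
  I11: { [S → - - . S], [S → . - - S], [S → . b ) b], [S → . id S] }  — shift
  I12: { [S → - - S .] }  — reduce

No state contains both a complete item and a shift item.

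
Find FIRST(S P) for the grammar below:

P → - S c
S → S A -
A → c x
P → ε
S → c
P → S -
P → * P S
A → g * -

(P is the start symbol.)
FIRST sets of the non-terminals involved (from the grammar, by fixed-point iteration):
  FIRST(S) = { 'c' }

To compute FIRST(S P), process the symbols left to right:
Symbol S is a non-terminal. Add FIRST(S) \ {ε} = { 'c' }
S is not nullable (ε ∉ FIRST(S)), so stop here.
FIRST(S P) = { 'c' }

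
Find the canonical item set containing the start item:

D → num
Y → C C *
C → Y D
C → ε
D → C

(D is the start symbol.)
First, augment the grammar with D' → D
I₀ = CLOSURE({ [D' → . D] }):
  [D' → . D] has the dot before D: add [D → . num], [D → . C]
  [D → . C] has the dot before C: add [C → . Y D], [C → .]
  [C → . Y D] has the dot before Y: add [Y → . C C *]
No further items can be added.

I₀ = { [C → . Y D], [C → .], [D → . C], [D → . num], [D' → . D], [Y → . C C *] }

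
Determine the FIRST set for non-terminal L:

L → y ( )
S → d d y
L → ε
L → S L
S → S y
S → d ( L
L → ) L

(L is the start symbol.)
{ ')', 'd', 'y', ε }

To compute FIRST(L), examine every production with L on the left-hand side, reading each right-hand side left to right until a non-nullable symbol is reached.

FIRST sets of the other non-terminals involved (by the same procedure, iterated to a fixed point):
  FIRST(S) = { 'd' }

From L → y ( ):
  - y is a terminal: add 'y' and stop
From L → ε:
  - ε-production, so ε ∈ FIRST(L)
From L → S L:
  - S is a non-terminal: add FIRST(S) \ {ε} = { 'd' }
    S is not nullable, so stop
From L → ) L:
  - ')' is a terminal: add ')' and stop

Collecting: FIRST(L) = { ')', 'd', 'y', ε }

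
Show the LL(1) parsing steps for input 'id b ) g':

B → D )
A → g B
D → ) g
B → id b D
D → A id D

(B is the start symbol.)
LL(1) parsing maintains a stack (initially the start symbol over $) and the input. At each step: if the stack top is a terminal, match it against the current input token; if it is a non-terminal N, replace it with the RHS of M[N, lookahead] (the unique production whose predict set contains the lookahead).

Stack is shown with the top on the left.

Stack     Input       Action
----------------------------
B $       id b ) g $  output B → id b D
id b D $  id b ) g $  match 'id'
b D $     b ) g $     match 'b'
D $       ) g $       output D → ) g
) g $     ) g $       match ')'
g $       g $         match 'g'
$         $           accept

The string is accepted.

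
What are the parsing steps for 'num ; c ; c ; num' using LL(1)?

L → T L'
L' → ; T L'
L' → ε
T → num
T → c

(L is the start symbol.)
Stack is shown with the top on the left.

Stack     Input                Action
-------------------------------------
L $       num ; c ; c ; num $  output L → T L'
T L' $    num ; c ; c ; num $  output T → num
num L' $  num ; c ; c ; num $  match 'num'
L' $      ; c ; c ; num $      output L' → ; T L'
; T L' $  ; c ; c ; num $      match ';'
T L' $    c ; c ; num $        output T → c
c L' $    c ; c ; num $        match 'c'
L' $      ; c ; num $          output L' → ; T L'
; T L' $  ; c ; num $          match ';'
T L' $    c ; num $            output T → c
c L' $    c ; num $            match 'c'
L' $      ; num $              output L' → ; T L'
; T L' $  ; num $              match ';'
T L' $    num $                output T → num
num L' $  num $                match 'num'
L' $      $                    output L' → ε
$         $                    accept

The string is accepted.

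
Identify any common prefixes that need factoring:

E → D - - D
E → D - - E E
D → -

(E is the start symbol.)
Left-factoring is needed when two productions for the same non-terminal
share a common prefix on the right-hand side.

Productions for E:
  E → D - - D
  E → D - - E E

Found common prefix 'D - -' in productions for E

Answer: Yes, E has productions with common prefix 'D - -'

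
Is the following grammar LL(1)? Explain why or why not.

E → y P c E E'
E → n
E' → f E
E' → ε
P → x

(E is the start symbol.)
A grammar is LL(1) if for each non-terminal N with multiple productions, the predict sets of those productions are pairwise disjoint, where PREDICT(N → α) = (FIRST(α) \ {ε}) ∪ (FOLLOW(N) if α ⇒* ε).

Relevant sets:
  FOLLOW(E') = { $, 'f' }

For E:
  PREDICT(E → y P c E E') = { 'y' }
  PREDICT(E → n) = { 'n' }
For E':
  PREDICT(E' → f E) = { 'f' }
  PREDICT(E' → ε) = { $, 'f' }
P has a single production, so nothing to check there.

Conflict found: Predict set conflict for E': { 'f' }
The grammar is NOT LL(1).

Answer: No. Predict set conflict for E': { 'f' }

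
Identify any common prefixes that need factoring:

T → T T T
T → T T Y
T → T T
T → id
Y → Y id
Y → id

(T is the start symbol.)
Yes, T has productions with common prefix 'T T'

Left-factoring is needed when two productions for the same non-terminal
share a common prefix on the right-hand side.

Productions for T:
  T → T T T
  T → T T Y
  T → T T
  T → id
Productions for Y:
  Y → Y id
  Y → id

Found common prefix 'T T' in productions for T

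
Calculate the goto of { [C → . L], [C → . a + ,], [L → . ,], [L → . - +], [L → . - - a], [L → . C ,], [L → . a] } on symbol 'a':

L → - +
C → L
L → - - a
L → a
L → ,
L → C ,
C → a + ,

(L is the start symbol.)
{ [C → a . + ,], [L → a .] }

GOTO(I, 'a') = CLOSURE({ [A → αX.β] : [A → α.Xβ] ∈ I, X = 'a' })

Items with dot before 'a', with the dot advanced:
  [C → . a + ,] → [C → a . + ,]
  [L → . a] → [L → a .]
Closure adds nothing (no advanced item has the dot before a non-terminal).

GOTO = { [C → a . + ,], [L → a .] }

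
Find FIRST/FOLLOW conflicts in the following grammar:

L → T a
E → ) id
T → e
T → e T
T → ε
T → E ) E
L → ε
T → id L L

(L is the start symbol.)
Yes. L → T a with FOLLOW(L) on { ')', 'a', 'e', 'id' }

A FIRST/FOLLOW conflict occurs when a non-terminal N has a nullable alternative N → β (β ⇒* ε) and another alternative N → α with FIRST(α) ∩ FOLLOW(N) ≠ ∅: on such a lookahead the parser cannot decide between expanding α and letting N vanish via β.

Nullable non-terminals: L, T.
FIRST sets used below: FIRST(T) = { ')', 'e', 'id', ε }, FIRST(E) = { ')' }

L: nullable alternative(s) L → ε; FOLLOW(L) = { $, ')', 'a', 'e', 'id' }
  L → T a: FIRST \ {ε} = { ')', 'a', 'e', 'id' } — overlaps FOLLOW(L) on { ')', 'a', 'e', 'id' }: CONFLICT
  L → ε: FIRST \ {ε} = { } — this is the only nullable alternative, skip

T: nullable alternative(s) T → ε; FOLLOW(T) = { 'a' }
  T → e: FIRST \ {ε} = { 'e' } — disjoint from FOLLOW(T)
  T → e T: FIRST \ {ε} = { 'e' } — disjoint from FOLLOW(T)
  T → ε: FIRST \ {ε} = { } — this is the only nullable alternative, skip
  T → E ) E: FIRST \ {ε} = { ')' } — disjoint from FOLLOW(T)
  T → id L L: FIRST \ {ε} = { 'id' } — disjoint from FOLLOW(T)

E has no nullable alternative, so no FIRST/FOLLOW check is needed there.

So the grammar has 1 FIRST/FOLLOW conflict (marked CONFLICT above).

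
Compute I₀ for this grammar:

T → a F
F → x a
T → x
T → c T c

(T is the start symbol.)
{ [T → . a F], [T → . c T c], [T → . x], [T' → . T] }

First, augment the grammar with T' → T
I₀ = CLOSURE({ [T' → . T] }):
  [T' → . T] has the dot before T: add [T → . a F], [T → . x], [T → . c T c]
No further items can be added.

I₀ = { [T → . a F], [T → . c T c], [T → . x], [T' → . T] }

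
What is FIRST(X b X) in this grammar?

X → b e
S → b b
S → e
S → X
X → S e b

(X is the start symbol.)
FIRST sets of the non-terminals involved (from the grammar, by fixed-point iteration):
  FIRST(X) = { 'b', 'e' }

To compute FIRST(X b X), process the symbols left to right:
Symbol X is a non-terminal. Add FIRST(X) \ {ε} = { 'b', 'e' }
X is not nullable (ε ∉ FIRST(X)), so stop here.
FIRST(X b X) = { 'b', 'e' }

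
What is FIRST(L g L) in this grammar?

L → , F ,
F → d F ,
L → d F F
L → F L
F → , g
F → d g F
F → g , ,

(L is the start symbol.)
{ ',', 'd', 'g' }

FIRST sets of the non-terminals involved (from the grammar, by fixed-point iteration):
  FIRST(L) = { ',', 'd', 'g' }

To compute FIRST(L g L), process the symbols left to right:
Symbol L is a non-terminal. Add FIRST(L) \ {ε} = { ',', 'd', 'g' }
L is not nullable (ε ∉ FIRST(L)), so stop here.
FIRST(L g L) = { ',', 'd', 'g' }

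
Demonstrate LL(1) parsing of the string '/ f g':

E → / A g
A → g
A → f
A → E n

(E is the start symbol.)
LL(1) parsing maintains a stack (initially the start symbol over $) and the input. At each step: if the stack top is a terminal, match it against the current input token; if it is a non-terminal N, replace it with the RHS of M[N, lookahead] (the unique production whose predict set contains the lookahead).

Stack is shown with the top on the left.

Stack    Input    Action
------------------------
E $      / f g $  output E → / A g
/ A g $  / f g $  match '/'
A g $    f g $    output A → f
f g $    f g $    match 'f'
g $      g $      match 'g'
$        $        accept

The string is accepted.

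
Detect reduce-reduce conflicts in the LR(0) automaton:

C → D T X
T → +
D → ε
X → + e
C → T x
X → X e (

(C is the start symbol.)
A reduce-reduce conflict occurs when an LR(0) state has two complete items [A → α .] and [B → β .] — both call for a reduction, and with no lookahead the parser cannot choose between them.

Augment with C' → C and build the canonical LR(0) collection (I0 = CLOSURE({[C' → . C]}), then GOTO on every symbol after a dot until no new states appear). It has 12 states:
  I0: { [C → . D T X], [C → . T x], [C' → . C], [D → .], [T → . +] }  — shift, reduce
  I1: { [T → + .] }  — reduce
  I2: { [C' → C .] }  — accept
  I3: { [C → D . T X], [T → . +] }  — shift
  I4: { [C → T . x] }  — shift
  I5: { [C → T x .] }  — reduce
  I6: { [C → D T . X], [X → . + e], [X → . X e (] }  — shift
  I7: { [X → + . e] }  — shift
  I8: { [C → D T X .], [X → X . e (] }  — shift, reduce
  I9: { [X → X e . (] }  — shift
  I10: { [X → X e ( .] }  — reduce
  I11: { [X → + e .] }  — reduce

No state contains more than one complete item.

Answer: No reduce-reduce conflicts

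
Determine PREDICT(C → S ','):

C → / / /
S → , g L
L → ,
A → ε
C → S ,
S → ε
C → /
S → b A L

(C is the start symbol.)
PREDICT(C → S ',') = (FIRST(RHS) \ {ε}) ∪ (FOLLOW(C) if ε ∈ FIRST(RHS), i.e. RHS ⇒* ε)
FIRST(S) = { ',', 'b', ε }
FIRST(S ',') = { ',', 'b' }
ε ∉ FIRST(S ','), so FOLLOW(C) is not added.
PREDICT(C → S ',') = { ',', 'b' }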